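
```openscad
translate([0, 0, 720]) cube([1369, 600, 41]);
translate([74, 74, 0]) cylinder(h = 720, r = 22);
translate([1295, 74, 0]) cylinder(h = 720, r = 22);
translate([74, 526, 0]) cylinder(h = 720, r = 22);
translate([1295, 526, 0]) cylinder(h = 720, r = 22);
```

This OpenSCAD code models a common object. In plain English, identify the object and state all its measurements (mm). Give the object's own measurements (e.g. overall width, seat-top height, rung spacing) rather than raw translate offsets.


A table: top 1369 mm (x) × 600 mm (y), 41 mm thick, upper face at z = 761 mm, on four round legs of 44 mm diameter, each leg's bounding box inset 52 mm from the nearest pair of top edges from z = 0 to the bottom of the top.


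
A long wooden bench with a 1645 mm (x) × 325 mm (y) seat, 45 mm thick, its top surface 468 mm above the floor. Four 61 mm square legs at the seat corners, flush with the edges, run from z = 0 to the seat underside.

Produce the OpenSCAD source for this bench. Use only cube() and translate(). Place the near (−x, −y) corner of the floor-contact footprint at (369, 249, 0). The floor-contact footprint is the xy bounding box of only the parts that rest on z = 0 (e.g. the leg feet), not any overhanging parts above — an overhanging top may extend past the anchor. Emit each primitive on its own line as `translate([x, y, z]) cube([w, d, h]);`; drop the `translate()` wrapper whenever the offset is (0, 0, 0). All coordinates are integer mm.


// leg_h = 468 − 45 = 423
translate([369, 249, 423]) cube([1645, 325, 45]);
translate([369, 249, 0]) cube([61, 61, 423]);
translate([369, 513, 0]) cube([61, 61, 423]);
translate([1953, 249, 0]) cube([61, 61, 423]);
translate([1953, 513, 0]) cube([61, 61, 423]);


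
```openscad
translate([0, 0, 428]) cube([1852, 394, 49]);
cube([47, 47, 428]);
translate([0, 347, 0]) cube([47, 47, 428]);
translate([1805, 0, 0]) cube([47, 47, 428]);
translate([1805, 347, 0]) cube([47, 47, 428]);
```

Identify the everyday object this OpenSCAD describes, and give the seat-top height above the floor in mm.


A bench. The seat-top height is 477 mm.

A long slab on four corner posts — a bench. The slab sits at z = 428 with thickness 49, so the top is 428 + 49 = 477 mm.


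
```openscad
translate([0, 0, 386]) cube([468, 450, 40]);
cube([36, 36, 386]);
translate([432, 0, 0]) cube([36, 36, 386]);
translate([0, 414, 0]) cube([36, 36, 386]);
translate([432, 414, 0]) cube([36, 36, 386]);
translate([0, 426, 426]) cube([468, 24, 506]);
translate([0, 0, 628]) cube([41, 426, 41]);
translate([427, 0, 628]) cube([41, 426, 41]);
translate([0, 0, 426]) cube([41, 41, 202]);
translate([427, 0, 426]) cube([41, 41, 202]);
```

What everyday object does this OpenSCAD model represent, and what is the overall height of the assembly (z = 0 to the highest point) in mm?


A chair. The overall height is 932 mm.

A slab on four corner posts with a tall panel at the back — a chair. The seat slab sits at z = 386 with thickness 40, and the 506 mm backrest starts at the seat top, so the overall height is 386 + 40 + 506 = 932 mm.


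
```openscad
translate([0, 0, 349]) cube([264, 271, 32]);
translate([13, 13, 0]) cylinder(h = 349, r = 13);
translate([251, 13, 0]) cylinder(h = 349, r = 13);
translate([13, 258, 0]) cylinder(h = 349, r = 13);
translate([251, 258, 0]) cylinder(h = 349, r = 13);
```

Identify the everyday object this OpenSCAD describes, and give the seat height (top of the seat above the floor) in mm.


A stool. The seat height is 381 mm.

A 264×271×32 slab at z = 349 on four corner cylinders — a stool. The seat top is 349 + 32 = 381 mm.


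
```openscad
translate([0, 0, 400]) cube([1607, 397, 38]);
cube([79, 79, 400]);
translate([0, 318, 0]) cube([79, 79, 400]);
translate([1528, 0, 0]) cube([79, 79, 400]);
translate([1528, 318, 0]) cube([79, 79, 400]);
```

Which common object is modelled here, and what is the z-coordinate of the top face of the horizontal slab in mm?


A bench. The seat-top height is 438 mm.

A long slab on four corner posts — a bench. The slab sits at z = 400 with thickness 38, so the top is 400 + 38 = 438 mm.


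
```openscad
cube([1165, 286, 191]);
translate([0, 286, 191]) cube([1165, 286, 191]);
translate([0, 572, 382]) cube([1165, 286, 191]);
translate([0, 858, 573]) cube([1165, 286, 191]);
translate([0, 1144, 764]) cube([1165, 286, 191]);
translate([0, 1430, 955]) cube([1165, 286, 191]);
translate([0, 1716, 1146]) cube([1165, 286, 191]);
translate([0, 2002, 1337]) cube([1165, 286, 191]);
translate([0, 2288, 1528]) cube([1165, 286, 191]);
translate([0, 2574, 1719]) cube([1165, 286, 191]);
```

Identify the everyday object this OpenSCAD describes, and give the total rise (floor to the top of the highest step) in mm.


A staircase. The total rise is 1910 mm.

10 identical blocks, each offset up and back from the previous — a staircase. Each step is 191 mm tall and there are 10 of them, so the total rise is 10 × 191 = 1910 mm.


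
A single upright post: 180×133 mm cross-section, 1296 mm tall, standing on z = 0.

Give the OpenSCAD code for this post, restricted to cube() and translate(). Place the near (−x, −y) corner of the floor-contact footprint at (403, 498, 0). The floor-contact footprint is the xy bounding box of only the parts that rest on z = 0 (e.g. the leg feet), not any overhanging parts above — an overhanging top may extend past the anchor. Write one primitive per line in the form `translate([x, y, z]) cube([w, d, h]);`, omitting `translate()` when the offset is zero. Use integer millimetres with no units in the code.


translate([403, 498, 0]) cube([180, 133, 1296]);


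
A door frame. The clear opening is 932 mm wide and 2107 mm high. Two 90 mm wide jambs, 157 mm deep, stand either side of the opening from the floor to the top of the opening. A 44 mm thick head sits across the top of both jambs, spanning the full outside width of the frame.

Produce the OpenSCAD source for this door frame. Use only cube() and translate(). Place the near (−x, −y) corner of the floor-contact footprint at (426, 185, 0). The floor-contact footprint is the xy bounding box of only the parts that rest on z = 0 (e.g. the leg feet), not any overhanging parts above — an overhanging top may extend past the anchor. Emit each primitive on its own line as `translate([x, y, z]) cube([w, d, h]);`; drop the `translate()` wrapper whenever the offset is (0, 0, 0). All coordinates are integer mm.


translate([426, 185, 0]) cube([90, 157, 2107]);
translate([1448, 185, 0]) cube([90, 157, 2107]);
translate([426, 185, 2107]) cube([1112, 157, 44]);


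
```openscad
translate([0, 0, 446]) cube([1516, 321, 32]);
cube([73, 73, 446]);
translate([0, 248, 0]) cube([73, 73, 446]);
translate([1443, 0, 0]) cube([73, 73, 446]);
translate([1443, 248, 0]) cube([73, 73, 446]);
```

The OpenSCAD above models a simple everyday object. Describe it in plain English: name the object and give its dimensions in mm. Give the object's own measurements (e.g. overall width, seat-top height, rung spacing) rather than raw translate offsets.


A bench: a 1516×321 mm seat slab, 32 mm thick, top at z = 478 mm, on four 73×73 mm square legs flush with the seat corners and standing on z = 0.


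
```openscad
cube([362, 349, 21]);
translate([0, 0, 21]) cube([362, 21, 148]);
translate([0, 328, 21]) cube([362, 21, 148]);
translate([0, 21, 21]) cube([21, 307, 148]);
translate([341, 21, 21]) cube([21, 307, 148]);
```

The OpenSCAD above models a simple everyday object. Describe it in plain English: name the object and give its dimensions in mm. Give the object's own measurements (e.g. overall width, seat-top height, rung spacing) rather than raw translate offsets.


An open-topped rectangular box: outside dimensions 362×349×169 mm, with a uniform wall and base thickness of 21 mm. The base is a full 362×349 slab on the floor; four walls sit on top of the base. The front and back walls (the −y and +y sides) span the full width; the two side walls fit between them.


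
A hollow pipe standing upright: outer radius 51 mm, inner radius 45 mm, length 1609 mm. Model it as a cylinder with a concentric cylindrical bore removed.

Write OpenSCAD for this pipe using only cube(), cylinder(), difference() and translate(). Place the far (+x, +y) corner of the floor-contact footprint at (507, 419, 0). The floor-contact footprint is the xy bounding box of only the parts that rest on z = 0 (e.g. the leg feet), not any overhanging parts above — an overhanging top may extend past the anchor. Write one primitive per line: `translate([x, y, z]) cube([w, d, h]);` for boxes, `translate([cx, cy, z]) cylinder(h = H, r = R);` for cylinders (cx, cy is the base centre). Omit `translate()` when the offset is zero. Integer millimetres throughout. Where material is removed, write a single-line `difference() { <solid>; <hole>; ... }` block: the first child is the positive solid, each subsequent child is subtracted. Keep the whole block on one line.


difference() { translate([456, 368, 0]) cylinder(h = 1609, r = 51); translate([456, 368, 0]) cylinder(h = 1609, r = 45); }


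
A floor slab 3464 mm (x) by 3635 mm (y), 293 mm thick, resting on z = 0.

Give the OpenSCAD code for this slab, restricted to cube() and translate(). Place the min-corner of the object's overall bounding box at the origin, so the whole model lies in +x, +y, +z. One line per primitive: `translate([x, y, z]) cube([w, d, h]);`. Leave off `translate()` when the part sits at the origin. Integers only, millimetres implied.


cube([3464, 3635, 293]);


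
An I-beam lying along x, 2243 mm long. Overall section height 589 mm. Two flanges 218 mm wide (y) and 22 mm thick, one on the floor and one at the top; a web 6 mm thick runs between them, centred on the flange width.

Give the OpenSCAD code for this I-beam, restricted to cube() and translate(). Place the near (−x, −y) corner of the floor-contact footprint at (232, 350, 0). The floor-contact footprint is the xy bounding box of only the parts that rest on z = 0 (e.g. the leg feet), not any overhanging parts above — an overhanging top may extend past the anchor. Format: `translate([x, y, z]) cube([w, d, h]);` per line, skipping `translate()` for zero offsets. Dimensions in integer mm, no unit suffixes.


translate([232, 350, 0]) cube([2243, 218, 22]);
translate([232, 456, 22]) cube([2243, 6, 545]);
translate([232, 350, 567]) cube([2243, 218, 22]);


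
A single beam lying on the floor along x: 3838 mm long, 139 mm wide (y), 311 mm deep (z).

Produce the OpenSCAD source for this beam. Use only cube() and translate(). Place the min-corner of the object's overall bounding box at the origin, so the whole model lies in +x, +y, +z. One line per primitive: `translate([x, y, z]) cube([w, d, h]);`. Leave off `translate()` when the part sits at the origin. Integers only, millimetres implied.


cube([3838, 139, 311]);


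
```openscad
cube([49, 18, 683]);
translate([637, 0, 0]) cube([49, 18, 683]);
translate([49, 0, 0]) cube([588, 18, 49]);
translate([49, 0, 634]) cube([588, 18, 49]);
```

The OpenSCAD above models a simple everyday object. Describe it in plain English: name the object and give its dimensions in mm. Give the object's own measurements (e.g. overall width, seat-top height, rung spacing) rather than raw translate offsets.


A rectangular picture frame lying in the x–z plane (depth along y). The opening is 588 mm wide (x) by 585 mm tall (z), surrounded by a border 49 mm wide on all four sides. The frame is 18 mm deep and is made of two full-height vertical stiles with two horizontal rails fitted between them.


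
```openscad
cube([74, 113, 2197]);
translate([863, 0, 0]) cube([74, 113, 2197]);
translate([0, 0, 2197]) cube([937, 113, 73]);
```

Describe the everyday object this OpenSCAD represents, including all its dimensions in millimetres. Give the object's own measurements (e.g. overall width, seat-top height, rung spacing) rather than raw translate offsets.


A door frame. The clear opening is 789 mm wide and 2197 mm high. Two 74 mm wide jambs, 113 mm deep, stand either side of the opening from the floor to the top of the opening. A 73 mm thick head sits across the top of both jambs, spanning the full outside width of the frame.


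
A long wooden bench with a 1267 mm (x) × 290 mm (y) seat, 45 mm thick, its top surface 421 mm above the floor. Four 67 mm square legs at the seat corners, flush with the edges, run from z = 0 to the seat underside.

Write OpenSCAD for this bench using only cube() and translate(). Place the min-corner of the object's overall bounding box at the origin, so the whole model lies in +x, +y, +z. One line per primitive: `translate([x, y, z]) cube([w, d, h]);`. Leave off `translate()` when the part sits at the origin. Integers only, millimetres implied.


translate([0, 0, 376]) cube([1267, 290, 45]);
cube([67, 67, 376]);
translate([0, 223, 0]) cube([67, 67, 376]);
translate([1200, 0, 0]) cube([67, 67, 376]);
translate([1200, 223, 0]) cube([67, 67, 376]);


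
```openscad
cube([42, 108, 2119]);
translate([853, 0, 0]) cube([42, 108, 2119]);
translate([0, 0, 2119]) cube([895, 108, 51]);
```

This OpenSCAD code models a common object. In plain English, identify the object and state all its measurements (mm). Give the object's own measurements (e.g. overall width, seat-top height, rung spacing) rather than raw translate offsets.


A door frame. The clear opening is 811 mm wide and 2119 mm high. Two 42 mm wide jambs, 108 mm deep, stand either side of the opening from the floor to the top of the opening. A 51 mm thick head sits across the top of both jambs, spanning the full outside width of the frame.


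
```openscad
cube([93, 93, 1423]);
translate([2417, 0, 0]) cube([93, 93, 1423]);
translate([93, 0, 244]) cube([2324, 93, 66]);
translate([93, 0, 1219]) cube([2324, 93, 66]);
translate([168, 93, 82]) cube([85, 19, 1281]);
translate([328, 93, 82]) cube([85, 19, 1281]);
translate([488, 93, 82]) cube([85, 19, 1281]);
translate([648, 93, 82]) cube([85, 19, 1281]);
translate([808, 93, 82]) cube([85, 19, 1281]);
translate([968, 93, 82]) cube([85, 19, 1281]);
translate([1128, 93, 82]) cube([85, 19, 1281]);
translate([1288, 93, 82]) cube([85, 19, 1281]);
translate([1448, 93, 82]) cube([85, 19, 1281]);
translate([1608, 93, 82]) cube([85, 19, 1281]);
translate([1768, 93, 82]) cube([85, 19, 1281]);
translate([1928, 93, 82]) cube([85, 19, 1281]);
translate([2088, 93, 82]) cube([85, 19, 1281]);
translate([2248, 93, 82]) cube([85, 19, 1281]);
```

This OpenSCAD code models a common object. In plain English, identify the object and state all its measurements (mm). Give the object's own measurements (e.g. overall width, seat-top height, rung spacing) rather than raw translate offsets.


A fence section. Two 93×93 mm posts, 1423 mm tall, stand on the floor with a clear span of 2324 mm between their inner faces. Two horizontal rails of 93×66 mm section span the gap between the posts with their undersides at z = 244 mm and z = 1219 mm, flush with the posts' −y face. 14 pickets, each 85 mm wide, 19 mm thick and 1281 mm tall, are fixed to the +y face of the rails with their bottoms at z = 82 mm, spaced across the span with a 75 mm gap after the −x post and between neighbouring pickets, with 84 mm left before the +x post.


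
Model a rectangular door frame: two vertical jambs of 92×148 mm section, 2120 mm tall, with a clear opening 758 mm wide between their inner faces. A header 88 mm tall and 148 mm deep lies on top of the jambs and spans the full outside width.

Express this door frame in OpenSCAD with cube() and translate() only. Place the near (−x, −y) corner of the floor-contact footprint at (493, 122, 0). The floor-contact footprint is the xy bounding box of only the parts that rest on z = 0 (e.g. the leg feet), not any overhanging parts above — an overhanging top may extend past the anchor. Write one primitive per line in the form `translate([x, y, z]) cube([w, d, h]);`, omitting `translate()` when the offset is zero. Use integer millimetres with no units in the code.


translate([493, 122, 0]) cube([92, 148, 2120]);
translate([1343, 122, 0]) cube([92, 148, 2120]);
translate([493, 122, 2120]) cube([942, 148, 88]);


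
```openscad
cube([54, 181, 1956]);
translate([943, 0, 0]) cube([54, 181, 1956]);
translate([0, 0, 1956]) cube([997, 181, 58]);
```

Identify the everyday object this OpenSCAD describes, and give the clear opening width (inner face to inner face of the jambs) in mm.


A door frame. The clear opening width is 889 mm.

Two 1956 mm tall posts with a header on top — a door frame. The left jamb is 54 mm wide at x = 0; the right jamb starts at x = 943. The clear opening is 943 − 54 = 889 mm.


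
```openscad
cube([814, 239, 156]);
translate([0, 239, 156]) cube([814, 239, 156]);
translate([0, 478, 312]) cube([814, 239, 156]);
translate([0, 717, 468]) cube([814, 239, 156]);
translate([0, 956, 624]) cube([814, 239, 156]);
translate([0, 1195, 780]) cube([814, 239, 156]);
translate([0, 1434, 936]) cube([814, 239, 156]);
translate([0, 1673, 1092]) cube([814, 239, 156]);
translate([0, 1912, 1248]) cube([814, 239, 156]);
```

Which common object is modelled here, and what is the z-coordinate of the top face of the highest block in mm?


A staircase. The total rise is 1404 mm.

9 identical blocks, each offset up and back from the previous — a staircase. Each step is 156 mm tall and there are 9 of them, so the total rise is 9 × 156 = 1404 mm.


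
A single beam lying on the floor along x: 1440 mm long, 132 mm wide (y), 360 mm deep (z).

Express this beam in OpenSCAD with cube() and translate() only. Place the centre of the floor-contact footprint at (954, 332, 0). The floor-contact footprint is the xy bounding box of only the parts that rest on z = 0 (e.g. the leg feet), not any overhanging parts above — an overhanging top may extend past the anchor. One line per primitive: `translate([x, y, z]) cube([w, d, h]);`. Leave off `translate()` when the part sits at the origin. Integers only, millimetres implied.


translate([234, 266, 0]) cube([1440, 132, 360]);


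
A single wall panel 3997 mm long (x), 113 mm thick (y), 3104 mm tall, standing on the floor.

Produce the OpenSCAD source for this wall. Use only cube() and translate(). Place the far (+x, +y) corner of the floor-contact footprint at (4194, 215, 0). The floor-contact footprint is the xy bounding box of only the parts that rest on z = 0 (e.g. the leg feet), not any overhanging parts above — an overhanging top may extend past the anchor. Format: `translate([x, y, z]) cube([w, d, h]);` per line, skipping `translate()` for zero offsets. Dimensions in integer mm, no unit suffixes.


translate([197, 102, 0]) cube([3997, 113, 3104]);


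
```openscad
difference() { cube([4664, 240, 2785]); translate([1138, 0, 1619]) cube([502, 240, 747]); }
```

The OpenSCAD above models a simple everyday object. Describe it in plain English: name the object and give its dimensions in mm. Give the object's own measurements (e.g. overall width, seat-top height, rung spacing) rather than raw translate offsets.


A wall 4664 mm long (x), 240 mm thick (y), 2785 mm tall, with a rectangular window opening cut through it. The opening is 502 mm wide and 747 mm tall; its sill is at z = 1619 mm and its near (−x) edge is 1138 mm from the wall's −x end. The opening passes through the full wall thickness.


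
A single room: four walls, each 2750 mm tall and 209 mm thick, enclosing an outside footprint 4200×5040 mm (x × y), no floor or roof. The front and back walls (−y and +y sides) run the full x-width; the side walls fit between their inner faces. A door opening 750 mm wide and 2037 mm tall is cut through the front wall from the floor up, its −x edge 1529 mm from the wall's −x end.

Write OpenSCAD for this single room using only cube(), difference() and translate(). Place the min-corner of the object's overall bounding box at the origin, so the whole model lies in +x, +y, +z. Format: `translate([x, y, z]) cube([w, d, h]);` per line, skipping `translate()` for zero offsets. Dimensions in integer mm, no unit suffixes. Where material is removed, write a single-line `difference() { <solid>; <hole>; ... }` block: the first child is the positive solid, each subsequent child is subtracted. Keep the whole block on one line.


difference() { cube([4200, 209, 2750]); translate([1529, 0, 0]) cube([750, 209, 2037]); }
translate([0, 4831, 0]) cube([4200, 209, 2750]);
translate([0, 209, 0]) cube([209, 4622, 2750]);
translate([3991, 209, 0]) cube([209, 4622, 2750]);


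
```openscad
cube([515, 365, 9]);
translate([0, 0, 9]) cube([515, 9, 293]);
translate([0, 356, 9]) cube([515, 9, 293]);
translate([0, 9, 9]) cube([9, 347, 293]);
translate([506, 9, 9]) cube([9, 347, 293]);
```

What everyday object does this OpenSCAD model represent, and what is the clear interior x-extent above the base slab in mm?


An open box. The internal width is 497 mm.

A 515×365 base slab with four walls standing on it — an open box. The base is 515 mm wide and the walls are 9 mm thick, so the internal width is 515 − 2 × 9 = 497 mm.


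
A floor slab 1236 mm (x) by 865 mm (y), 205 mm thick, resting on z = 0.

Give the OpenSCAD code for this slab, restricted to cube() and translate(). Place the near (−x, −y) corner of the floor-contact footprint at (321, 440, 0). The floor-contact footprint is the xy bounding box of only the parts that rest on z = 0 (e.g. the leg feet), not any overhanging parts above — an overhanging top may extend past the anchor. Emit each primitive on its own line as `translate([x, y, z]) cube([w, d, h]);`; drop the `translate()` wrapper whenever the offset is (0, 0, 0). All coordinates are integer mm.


translate([321, 440, 0]) cube([1236, 865, 205]);


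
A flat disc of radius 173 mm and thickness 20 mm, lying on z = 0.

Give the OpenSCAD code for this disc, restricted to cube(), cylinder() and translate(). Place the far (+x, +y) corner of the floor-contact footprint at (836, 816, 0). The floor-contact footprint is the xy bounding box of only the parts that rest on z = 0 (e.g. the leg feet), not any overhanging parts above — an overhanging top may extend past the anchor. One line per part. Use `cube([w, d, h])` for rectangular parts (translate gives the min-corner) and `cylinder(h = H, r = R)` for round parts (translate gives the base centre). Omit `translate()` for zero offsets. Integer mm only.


translate([663, 643, 0]) cylinder(h = 20, r = 173);


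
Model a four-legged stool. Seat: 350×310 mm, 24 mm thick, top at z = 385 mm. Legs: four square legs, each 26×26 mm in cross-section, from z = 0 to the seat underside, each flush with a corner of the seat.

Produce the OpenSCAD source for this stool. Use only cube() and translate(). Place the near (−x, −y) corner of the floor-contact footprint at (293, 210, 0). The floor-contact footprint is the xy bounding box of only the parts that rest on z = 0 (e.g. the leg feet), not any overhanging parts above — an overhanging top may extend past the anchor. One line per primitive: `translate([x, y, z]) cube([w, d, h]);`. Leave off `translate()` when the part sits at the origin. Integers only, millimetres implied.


// leg_h = 385 - 24 = 361
translate([293, 210, 361]) cube([350, 310, 24]);
translate([293, 210, 0]) cube([26, 26, 361]);
translate([617, 210, 0]) cube([26, 26, 361]);
translate([293, 494, 0]) cube([26, 26, 361]);
translate([617, 494, 0]) cube([26, 26, 361]);


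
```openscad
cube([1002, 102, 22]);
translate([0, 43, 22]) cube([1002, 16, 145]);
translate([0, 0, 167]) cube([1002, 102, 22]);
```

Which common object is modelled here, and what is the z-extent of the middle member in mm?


An I-beam. The web height is 145 mm.

Two wide flanges with a thin centred web — an I-beam. Overall 189 mm minus two 22 mm flanges gives a web of 189 − 2·22 = 145 mm.


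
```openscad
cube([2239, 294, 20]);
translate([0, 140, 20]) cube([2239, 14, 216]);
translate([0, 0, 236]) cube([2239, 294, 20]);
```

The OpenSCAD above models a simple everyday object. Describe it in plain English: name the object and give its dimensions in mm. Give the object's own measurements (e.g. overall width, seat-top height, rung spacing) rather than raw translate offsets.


An I-beam lying along x, 2239 mm long. Overall section height 256 mm. Two flanges 294 mm wide (y) and 20 mm thick, one on the floor and one at the top; a web 14 mm thick runs between them, centred on the flange width.


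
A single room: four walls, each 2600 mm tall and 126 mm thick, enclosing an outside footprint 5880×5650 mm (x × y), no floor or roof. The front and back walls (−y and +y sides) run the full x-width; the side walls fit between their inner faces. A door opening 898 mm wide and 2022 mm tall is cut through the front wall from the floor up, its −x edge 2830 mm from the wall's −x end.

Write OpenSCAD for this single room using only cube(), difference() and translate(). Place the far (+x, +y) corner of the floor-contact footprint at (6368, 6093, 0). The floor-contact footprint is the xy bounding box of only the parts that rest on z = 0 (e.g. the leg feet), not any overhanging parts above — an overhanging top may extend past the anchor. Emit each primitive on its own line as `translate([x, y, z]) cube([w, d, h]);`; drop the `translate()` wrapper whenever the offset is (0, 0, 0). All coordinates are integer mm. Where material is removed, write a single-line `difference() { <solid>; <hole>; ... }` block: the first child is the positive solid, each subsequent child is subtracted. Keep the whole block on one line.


difference() { translate([488, 443, 0]) cube([5880, 126, 2600]); translate([3318, 443, 0]) cube([898, 126, 2022]); }
translate([488, 5967, 0]) cube([5880, 126, 2600]);
translate([488, 569, 0]) cube([126, 5398, 2600]);
translate([6242, 569, 0]) cube([126, 5398, 2600]);


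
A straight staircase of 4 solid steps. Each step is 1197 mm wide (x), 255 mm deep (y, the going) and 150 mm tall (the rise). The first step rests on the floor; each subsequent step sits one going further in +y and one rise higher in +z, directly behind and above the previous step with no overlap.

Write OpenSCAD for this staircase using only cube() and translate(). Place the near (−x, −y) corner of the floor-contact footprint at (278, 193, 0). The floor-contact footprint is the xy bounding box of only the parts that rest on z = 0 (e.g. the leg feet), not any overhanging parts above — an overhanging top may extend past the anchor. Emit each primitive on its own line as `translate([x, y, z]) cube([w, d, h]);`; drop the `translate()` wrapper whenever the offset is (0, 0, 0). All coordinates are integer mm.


translate([278, 193, 0]) cube([1197, 255, 150]);
translate([278, 448, 150]) cube([1197, 255, 150]);
translate([278, 703, 300]) cube([1197, 255, 150]);
translate([278, 958, 450]) cube([1197, 255, 150]);


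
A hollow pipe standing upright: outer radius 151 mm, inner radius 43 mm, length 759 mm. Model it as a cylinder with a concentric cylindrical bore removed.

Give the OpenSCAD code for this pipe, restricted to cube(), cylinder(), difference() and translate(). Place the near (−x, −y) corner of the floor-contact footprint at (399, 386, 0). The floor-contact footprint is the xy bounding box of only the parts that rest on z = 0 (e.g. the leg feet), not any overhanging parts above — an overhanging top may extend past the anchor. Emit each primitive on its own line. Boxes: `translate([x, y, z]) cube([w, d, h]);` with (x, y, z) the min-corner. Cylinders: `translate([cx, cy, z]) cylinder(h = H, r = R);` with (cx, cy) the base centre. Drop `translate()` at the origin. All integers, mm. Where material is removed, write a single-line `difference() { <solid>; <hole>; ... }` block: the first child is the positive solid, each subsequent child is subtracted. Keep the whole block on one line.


difference() { translate([550, 537, 0]) cylinder(h = 759, r = 151); translate([550, 537, 0]) cylinder(h = 759, r = 43); }


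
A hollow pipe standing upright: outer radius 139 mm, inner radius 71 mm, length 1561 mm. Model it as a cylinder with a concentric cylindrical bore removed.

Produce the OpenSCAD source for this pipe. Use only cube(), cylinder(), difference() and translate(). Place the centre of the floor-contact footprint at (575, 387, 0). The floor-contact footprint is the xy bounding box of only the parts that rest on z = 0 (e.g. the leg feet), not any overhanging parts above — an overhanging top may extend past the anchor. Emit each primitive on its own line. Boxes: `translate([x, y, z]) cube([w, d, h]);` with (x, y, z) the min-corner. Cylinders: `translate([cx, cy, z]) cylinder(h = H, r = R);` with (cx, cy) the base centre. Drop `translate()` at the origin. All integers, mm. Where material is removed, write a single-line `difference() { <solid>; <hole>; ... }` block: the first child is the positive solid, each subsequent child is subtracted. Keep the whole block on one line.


difference() { translate([575, 387, 0]) cylinder(h = 1561, r = 139); translate([575, 387, 0]) cylinder(h = 1561, r = 71); }


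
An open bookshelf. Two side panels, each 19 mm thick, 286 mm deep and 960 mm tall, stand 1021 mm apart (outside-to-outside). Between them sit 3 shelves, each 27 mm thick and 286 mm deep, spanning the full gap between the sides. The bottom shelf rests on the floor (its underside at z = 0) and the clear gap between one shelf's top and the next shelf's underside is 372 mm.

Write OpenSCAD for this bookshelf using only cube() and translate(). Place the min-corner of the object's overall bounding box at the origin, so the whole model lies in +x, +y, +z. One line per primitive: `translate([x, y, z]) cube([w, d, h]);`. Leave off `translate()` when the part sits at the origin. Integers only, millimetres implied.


cube([19, 286, 960]);
translate([1002, 0, 0]) cube([19, 286, 960]);
translate([19, 0, 0]) cube([983, 286, 27]);
translate([19, 0, 399]) cube([983, 286, 27]);
translate([19, 0, 798]) cube([983, 286, 27]);


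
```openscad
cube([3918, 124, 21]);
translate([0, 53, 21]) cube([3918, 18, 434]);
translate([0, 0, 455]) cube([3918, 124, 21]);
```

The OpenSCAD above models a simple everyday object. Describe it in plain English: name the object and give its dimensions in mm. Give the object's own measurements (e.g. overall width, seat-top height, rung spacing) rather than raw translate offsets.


An I-beam lying along x, 3918 mm long. Overall section height 476 mm. Two flanges 124 mm wide (y) and 21 mm thick, one on the floor and one at the top; a web 18 mm thick runs between them, centred on the flange width.


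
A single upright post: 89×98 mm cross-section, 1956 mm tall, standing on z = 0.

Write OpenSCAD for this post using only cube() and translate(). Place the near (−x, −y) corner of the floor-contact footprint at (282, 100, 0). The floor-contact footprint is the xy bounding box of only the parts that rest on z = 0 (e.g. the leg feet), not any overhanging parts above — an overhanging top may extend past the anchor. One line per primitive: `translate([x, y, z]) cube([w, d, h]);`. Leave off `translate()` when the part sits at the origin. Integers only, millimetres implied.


translate([282, 100, 0]) cube([89, 98, 1956]);


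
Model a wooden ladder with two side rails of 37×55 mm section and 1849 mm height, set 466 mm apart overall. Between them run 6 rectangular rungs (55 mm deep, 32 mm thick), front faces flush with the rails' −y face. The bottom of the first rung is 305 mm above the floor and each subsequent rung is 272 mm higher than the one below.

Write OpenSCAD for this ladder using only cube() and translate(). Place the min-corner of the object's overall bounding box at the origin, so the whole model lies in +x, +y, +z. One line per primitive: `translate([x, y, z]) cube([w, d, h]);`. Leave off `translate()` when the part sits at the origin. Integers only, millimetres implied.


cube([37, 55, 1849]);
translate([429, 0, 0]) cube([37, 55, 1849]);
translate([37, 0, 305]) cube([392, 55, 32]);
translate([37, 0, 577]) cube([392, 55, 32]);
translate([37, 0, 849]) cube([392, 55, 32]);
translate([37, 0, 1121]) cube([392, 55, 32]);
translate([37, 0, 1393]) cube([392, 55, 32]);
translate([37, 0, 1665]) cube([392, 55, 32]);


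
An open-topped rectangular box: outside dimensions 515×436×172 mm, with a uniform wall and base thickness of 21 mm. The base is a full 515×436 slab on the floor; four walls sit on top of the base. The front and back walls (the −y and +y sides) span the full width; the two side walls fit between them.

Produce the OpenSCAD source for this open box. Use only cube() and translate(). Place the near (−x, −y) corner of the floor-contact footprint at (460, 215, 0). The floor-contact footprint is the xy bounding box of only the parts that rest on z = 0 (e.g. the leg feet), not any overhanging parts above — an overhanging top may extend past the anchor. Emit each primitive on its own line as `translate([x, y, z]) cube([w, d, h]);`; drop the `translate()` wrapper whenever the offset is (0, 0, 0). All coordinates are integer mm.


translate([460, 215, 0]) cube([515, 436, 21]);
translate([460, 215, 21]) cube([515, 21, 151]);
translate([460, 630, 21]) cube([515, 21, 151]);
translate([460, 236, 21]) cube([21, 394, 151]);
translate([954, 236, 21]) cube([21, 394, 151]);


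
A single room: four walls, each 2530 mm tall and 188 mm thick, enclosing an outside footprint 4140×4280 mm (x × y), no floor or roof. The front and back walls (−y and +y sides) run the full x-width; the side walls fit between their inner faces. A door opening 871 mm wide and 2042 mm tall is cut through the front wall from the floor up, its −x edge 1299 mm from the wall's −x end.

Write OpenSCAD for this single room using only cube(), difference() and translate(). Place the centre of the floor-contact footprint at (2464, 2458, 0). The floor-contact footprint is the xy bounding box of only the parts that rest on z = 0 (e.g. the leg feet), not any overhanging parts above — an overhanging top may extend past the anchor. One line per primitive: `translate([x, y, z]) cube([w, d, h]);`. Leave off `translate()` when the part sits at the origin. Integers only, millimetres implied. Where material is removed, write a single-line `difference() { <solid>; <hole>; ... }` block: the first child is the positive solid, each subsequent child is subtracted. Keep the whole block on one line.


difference() { translate([394, 318, 0]) cube([4140, 188, 2530]); translate([1693, 318, 0]) cube([871, 188, 2042]); }
translate([394, 4410, 0]) cube([4140, 188, 2530]);
translate([394, 506, 0]) cube([188, 3904, 2530]);
translate([4346, 506, 0]) cube([188, 3904, 2530]);


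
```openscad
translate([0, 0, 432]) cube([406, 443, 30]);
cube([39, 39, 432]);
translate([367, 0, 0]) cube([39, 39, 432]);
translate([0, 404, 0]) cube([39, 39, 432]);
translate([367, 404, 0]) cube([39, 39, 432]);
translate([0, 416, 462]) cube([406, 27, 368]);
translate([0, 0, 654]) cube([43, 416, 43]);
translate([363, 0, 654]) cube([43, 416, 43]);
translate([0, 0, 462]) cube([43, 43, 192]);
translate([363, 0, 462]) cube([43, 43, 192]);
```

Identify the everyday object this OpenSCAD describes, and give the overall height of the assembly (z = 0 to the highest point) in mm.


A chair. The overall height is 830 mm.

A slab on four corner posts with a tall panel at the back — a chair. The seat slab sits at z = 432 with thickness 30, and the 368 mm backrest starts at the seat top, so the overall height is 432 + 30 + 368 = 830 mm.


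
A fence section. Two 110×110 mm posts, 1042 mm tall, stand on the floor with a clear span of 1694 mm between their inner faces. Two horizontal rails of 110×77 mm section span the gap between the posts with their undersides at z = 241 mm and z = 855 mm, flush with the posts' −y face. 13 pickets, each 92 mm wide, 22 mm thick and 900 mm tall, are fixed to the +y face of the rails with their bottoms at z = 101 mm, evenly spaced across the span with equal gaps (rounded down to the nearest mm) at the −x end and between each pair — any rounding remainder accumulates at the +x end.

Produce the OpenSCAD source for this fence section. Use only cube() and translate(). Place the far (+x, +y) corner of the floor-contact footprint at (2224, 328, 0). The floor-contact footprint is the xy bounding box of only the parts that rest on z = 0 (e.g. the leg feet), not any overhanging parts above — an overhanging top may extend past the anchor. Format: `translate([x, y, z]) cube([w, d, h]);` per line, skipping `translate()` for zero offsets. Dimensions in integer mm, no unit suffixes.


translate([310, 218, 0]) cube([110, 110, 1042]);
translate([2114, 218, 0]) cube([110, 110, 1042]);
translate([420, 218, 241]) cube([1694, 110, 77]);
translate([420, 218, 855]) cube([1694, 110, 77]);
translate([455, 328, 101]) cube([92, 22, 900]);
translate([582, 328, 101]) cube([92, 22, 900]);
translate([709, 328, 101]) cube([92, 22, 900]);
translate([836, 328, 101]) cube([92, 22, 900]);
translate([963, 328, 101]) cube([92, 22, 900]);
translate([1090, 328, 101]) cube([92, 22, 900]);
translate([1217, 328, 101]) cube([92, 22, 900]);
translate([1344, 328, 101]) cube([92, 22, 900]);
translate([1471, 328, 101]) cube([92, 22, 900]);
translate([1598, 328, 101]) cube([92, 22, 900]);
translate([1725, 328, 101]) cube([92, 22, 900]);
translate([1852, 328, 101]) cube([92, 22, 900]);
translate([1979, 328, 101]) cube([92, 22, 900]);


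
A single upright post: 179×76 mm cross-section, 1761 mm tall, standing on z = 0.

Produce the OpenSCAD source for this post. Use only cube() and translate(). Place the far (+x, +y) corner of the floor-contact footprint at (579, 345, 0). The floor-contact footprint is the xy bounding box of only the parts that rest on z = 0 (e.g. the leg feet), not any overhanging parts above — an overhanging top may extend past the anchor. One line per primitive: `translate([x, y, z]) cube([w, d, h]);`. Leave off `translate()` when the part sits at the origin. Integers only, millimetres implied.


translate([400, 269, 0]) cube([179, 76, 1761]);


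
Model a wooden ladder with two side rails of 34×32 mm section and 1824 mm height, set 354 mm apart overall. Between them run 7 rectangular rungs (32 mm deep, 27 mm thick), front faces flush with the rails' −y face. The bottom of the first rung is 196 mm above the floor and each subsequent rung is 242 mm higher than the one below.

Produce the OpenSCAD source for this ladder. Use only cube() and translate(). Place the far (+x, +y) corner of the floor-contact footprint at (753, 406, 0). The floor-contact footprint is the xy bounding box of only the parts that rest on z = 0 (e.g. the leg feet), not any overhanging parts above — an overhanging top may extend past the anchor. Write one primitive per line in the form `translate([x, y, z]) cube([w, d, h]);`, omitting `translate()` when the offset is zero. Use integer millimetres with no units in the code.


// rung span = 354 - 2*34 = 286
// rung[k] z = 196 + k*242
translate([399, 374, 0]) cube([34, 32, 1824]);
translate([719, 374, 0]) cube([34, 32, 1824]);
translate([433, 374, 196]) cube([286, 32, 27]);
translate([433, 374, 438]) cube([286, 32, 27]);
translate([433, 374, 680]) cube([286, 32, 27]);
translate([433, 374, 922]) cube([286, 32, 27]);
translate([433, 374, 1164]) cube([286, 32, 27]);
translate([433, 374, 1406]) cube([286, 32, 27]);
translate([433, 374, 1648]) cube([286, 32, 27]);


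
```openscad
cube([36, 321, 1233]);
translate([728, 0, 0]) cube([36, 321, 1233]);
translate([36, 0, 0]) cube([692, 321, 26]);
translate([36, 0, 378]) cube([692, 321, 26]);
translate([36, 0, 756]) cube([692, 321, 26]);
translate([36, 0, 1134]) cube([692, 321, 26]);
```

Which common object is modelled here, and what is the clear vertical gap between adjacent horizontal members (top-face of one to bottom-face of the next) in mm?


A bookshelf. The clear shelf gap is 352 mm.

Two tall side panels with 4 horizontal boards between them — a bookshelf. The first two shelf undersides are at z = 0 and z = 378; with shelf thickness 26, the clear gap is 378 − 0 − 26 = 352 mm.
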